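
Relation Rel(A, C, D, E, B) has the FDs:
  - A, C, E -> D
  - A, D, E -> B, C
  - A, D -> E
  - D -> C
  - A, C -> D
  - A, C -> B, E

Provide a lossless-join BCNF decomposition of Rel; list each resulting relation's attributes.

Candidate keys of the original relation: {A, C}, {A, D}.
Within {A, B, C, D, E}: {D}⁺ ∩ {A, B, C, D, E} = {C, D}, not the whole set, so D -> C violates BCNF; decompose into {C, D} and {A, B, D, E}.
{C, D} has no BCNF violation.
{A, B, D, E} has no BCNF violation.

{A, B, D, E}; {C, D}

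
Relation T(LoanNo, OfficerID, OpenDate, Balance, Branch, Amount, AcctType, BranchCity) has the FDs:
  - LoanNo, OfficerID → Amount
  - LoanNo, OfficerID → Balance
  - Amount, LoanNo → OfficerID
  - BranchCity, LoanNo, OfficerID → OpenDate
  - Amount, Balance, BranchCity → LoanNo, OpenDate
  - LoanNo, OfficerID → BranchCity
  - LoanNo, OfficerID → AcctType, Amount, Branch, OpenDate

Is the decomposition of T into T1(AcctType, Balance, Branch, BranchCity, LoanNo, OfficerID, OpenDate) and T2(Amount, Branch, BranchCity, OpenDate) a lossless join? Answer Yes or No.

No

T1 ∩ T2 = {Branch, BranchCity, OpenDate}; its closure under F is {Branch, BranchCity, OpenDate}.
T1 ⊄ {Branch, BranchCity, OpenDate} and T2 ⊄ {Branch, BranchCity, OpenDate}, so the split is lossy.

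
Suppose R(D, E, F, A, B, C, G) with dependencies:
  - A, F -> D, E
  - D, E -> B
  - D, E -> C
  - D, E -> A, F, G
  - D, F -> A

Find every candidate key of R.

{A, F} is a candidate key since {A, F}⁺ = {A, B, C, D, E, F, G} covers every attribute.
{D, E} is a candidate key since {D, E}⁺ = {A, B, C, D, E, F, G} covers every attribute.
{D, F} is a candidate key since {D, F}⁺ = {A, B, C, D, E, F, G} covers every attribute.
Any other superkey properly contains one of these, so there are no further candidate keys.

{A, F}, {D, E}, {D, F}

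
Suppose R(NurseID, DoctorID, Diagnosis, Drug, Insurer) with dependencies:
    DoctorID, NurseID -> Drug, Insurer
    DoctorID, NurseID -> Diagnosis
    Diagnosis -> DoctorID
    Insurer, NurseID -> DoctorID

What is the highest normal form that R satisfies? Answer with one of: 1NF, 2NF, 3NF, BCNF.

3NF

Candidate keys: {Diagnosis, NurseID}, {DoctorID, NurseID}, {Insurer, NurseID}. Prime attributes: {Diagnosis, DoctorID, Insurer, NurseID}.
Diagnosis -> DoctorID breaks BCNF: {Diagnosis}⁺ = {Diagnosis, DoctorID}, so {Diagnosis} is not a superkey.
Its right-hand attributes {DoctorID} are all prime, as are those of every other non-superkey FD — the relation is in 3NF.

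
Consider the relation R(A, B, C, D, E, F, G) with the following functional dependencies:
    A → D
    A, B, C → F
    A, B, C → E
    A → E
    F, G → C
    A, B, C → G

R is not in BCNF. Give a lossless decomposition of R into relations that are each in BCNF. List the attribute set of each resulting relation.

{A, B, F, G}; {A, D, E}; {C, F, G}

Candidate keys of the original relation: {A, B, C}, {A, B, F, G}.
In {A, B, C, D, E, F, G}, {A} is not a superkey ({A}⁺ restricted to this set is {A, D, E}), so split on A → D, E into {A, D, E} and {A, B, C, F, G}.
{A, D, E} has no BCNF violation.
In {A, B, C, F, G}, {F, G} is not a superkey ({F, G}⁺ restricted to this set is {C, F, G}), so split on F, G → C into {C, F, G} and {A, B, F, G}.
{C, F, G} has no BCNF violation.
{A, B, F, G} has no BCNF violation.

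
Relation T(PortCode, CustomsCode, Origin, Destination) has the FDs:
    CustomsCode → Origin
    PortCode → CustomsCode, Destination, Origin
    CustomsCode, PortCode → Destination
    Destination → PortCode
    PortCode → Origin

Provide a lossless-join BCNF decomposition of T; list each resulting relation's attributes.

Candidate keys of the original relation: {Destination}, {PortCode}.
In {CustomsCode, Destination, Origin, PortCode}, {CustomsCode} is not a superkey ({CustomsCode}⁺ restricted to this set is {CustomsCode, Origin}), so split on CustomsCode → Origin into {CustomsCode, Origin} and {CustomsCode, Destination, PortCode}.
{CustomsCode, Origin}: every determinant is a superkey — BCNF.
{CustomsCode, Destination, PortCode}: every determinant is a superkey — BCNF.

{CustomsCode, Destination, PortCode}; {CustomsCode, Origin}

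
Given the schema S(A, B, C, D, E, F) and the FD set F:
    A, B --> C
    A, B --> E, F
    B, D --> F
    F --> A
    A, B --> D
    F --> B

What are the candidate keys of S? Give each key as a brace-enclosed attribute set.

{F}⁺ = {A, B, C, D, E, F}, which is every attribute, so {F} is a candidate key.
{A, B}⁺ = {A, B, C, D, E, F}, which is every attribute, so {A, B} is a candidate key.
{B, D}⁺ = {A, B, C, D, E, F}, which is every attribute, so {B, D} is a candidate key.
These are minimal and exhaustive — every other superkey contains one of them.

{A, B}, {B, D}, {F}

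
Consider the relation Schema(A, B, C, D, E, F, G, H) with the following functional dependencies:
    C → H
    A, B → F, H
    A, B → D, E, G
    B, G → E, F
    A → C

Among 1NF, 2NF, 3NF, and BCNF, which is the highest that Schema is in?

Candidate key: {A, B}. Prime attributes: {A, B}.
C → H breaks BCNF: {C}⁺ = {C, H}, so {C} is not a superkey.
C → H determines the non-prime attribute {H} from a non-superkey — 3NF is violated.
The proper key subset {A} of {A, B} determines non-prime {C, H}, so the relation is not even in 2NF.

1NF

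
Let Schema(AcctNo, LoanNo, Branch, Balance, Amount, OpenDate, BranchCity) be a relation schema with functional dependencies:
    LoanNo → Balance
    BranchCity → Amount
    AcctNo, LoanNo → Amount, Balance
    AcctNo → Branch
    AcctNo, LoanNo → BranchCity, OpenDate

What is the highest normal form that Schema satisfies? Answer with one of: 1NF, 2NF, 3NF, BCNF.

1NF

Candidate key: {AcctNo, LoanNo}. Prime attributes: {AcctNo, LoanNo}.
For LoanNo → Balance we have {LoanNo}⁺ = {Balance, LoanNo}; {LoanNo} is not a superkey, so BCNF fails.
Because {Balance} is non-prime and the left side of LoanNo → Balance is not a superkey, the relation is not in 3NF.
{AcctNo} is a proper subset of the key {AcctNo, LoanNo}, and {AcctNo}⁺ contains the non-prime attribute {Branch} — a partial dependency, so 2NF is violated.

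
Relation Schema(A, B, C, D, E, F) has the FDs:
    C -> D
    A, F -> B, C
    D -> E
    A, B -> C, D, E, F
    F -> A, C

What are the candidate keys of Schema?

{A, B}, {F}

{F} is a candidate key since {F}⁺ = {A, B, C, D, E, F} covers every attribute.
{A, B} is a candidate key since {A, B}⁺ = {A, B, C, D, E, F} covers every attribute.
These are minimal and exhaustive — every other superkey contains one of them.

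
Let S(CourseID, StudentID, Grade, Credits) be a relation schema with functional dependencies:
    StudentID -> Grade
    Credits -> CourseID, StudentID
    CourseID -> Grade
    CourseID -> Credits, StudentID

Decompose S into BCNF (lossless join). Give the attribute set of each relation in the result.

{CourseID, Credits, StudentID}; {Grade, StudentID}

Candidate keys of the original relation: {CourseID}, {Credits}.
Within {CourseID, Credits, Grade, StudentID}: {StudentID}⁺ ∩ {CourseID, Credits, Grade, StudentID} = {Grade, StudentID}, not the whole set, so StudentID -> Grade violates BCNF; decompose into {Grade, StudentID} and {CourseID, Credits, StudentID}.
{Grade, StudentID} has no BCNF violation.
{CourseID, Credits, StudentID} has no BCNF violation.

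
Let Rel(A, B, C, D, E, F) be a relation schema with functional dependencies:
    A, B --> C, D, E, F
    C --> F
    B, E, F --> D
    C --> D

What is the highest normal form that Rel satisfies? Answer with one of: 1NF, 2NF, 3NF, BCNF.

Candidate key: {A, B}. Prime attributes: {A, B}.
C --> F breaks BCNF: {C}⁺ = {C, D, F}, so {C} is not a superkey.
Because {F} is non-prime and the left side of C --> F is not a superkey, the relation is not in 3NF.
Checking every proper subset of each key, none determines a non-prime attribute — 2NF is satisfied.

2NF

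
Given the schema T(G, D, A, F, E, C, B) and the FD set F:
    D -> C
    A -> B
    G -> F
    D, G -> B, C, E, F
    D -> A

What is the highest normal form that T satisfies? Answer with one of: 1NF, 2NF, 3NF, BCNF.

Candidate key: {D, G}. Prime attributes: {D, G}.
D -> C breaks BCNF: {D}⁺ = {A, B, C, D}, so {D} is not a superkey.
D -> C determines the non-prime attribute {C} from a non-superkey — 3NF is violated.
{D} is a proper subset of the key {D, G}, and {D}⁺ contains the non-prime attributes {A, B, C} — a partial dependency, so 2NF is violated.

1NF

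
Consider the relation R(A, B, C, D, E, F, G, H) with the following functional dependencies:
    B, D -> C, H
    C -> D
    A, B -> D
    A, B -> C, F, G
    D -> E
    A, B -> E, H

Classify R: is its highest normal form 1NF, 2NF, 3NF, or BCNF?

Candidate key: {A, B}. Prime attributes: {A, B}.
For B, D -> C, H we have {B, D}⁺ = {B, C, D, E, H}; {B, D} is not a superkey, so BCNF fails.
Because {C, H} are non-prime and the left side of B, D -> C, H is not a superkey, the relation is not in 3NF.
No proper subset of a key has a non-prime attribute in its closure, so there is no partial dependency; 2NF holds.

2NF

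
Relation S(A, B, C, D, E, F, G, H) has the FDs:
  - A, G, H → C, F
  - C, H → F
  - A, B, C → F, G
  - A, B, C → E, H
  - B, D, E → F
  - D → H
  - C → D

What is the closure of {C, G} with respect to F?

{C, D, F, G, H}

Start with {C, G}.
C → D applies; add {D} → now {C, D, G}.
D → H applies; add {H} → now {C, D, G, H}.
C, H → F applies; add {F} → now {C, D, F, G, H}.
No further FD applies.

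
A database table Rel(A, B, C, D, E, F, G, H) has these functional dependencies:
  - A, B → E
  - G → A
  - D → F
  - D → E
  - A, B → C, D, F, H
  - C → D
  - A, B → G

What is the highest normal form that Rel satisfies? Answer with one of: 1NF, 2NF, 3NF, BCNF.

Candidate keys: {A, B}, {B, G}. Prime attributes: {A, B, G}.
G → A: {G}⁺ = {A, G}, which is not all of the attributes, so the left side is not a superkey — BCNF is violated.
D → F determines the non-prime attribute {F} from a non-superkey — 3NF is violated.
No proper subset of a key has a non-prime attribute in its closure, so there is no partial dependency; 2NF holds.

2NF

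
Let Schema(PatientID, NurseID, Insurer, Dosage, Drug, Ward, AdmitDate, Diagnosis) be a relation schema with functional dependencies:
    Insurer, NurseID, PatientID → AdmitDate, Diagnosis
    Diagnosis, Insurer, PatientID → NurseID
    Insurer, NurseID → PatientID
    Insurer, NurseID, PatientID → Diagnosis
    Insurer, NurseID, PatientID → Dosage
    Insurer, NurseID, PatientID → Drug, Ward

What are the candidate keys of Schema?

{Diagnosis, Insurer, PatientID}, {Insurer, NurseID}

{Insurer} never appears on the right of any FD, so every key must include it.
Closure of {Insurer, NurseID} is {AdmitDate, Diagnosis, Dosage, Drug, Insurer, NurseID, PatientID, Ward}, the whole schema; {Insurer, NurseID} is a candidate key.
Closure of {Diagnosis, Insurer, PatientID} is {AdmitDate, Diagnosis, Dosage, Drug, Insurer, NurseID, PatientID, Ward}, the whole schema; {Diagnosis, Insurer, PatientID} is a candidate key.
Any other superkey properly contains one of these, so there are no further candidate keys.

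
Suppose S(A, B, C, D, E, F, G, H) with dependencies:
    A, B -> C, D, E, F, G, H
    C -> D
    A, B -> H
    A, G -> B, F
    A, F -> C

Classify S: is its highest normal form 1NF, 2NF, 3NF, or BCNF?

2NF

Candidate keys: {A, B}, {A, G}. Prime attributes: {A, B, G}.
C -> D: {C}⁺ = {C, D}, which is not all of the attributes, so the left side is not a superkey — BCNF is violated.
C -> D determines the non-prime attribute {D} from a non-superkey — 3NF is violated.
Checking every proper subset of each key, none determines a non-prime attribute — 2NF is satisfied.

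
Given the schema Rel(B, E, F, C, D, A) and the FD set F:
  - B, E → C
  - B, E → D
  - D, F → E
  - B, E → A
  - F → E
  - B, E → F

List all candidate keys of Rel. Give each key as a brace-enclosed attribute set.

{B, E}, {B, F}

No FD produces {B}, so it must be in every candidate key.
{B, E} is a candidate key since {B, E}⁺ = {A, B, C, D, E, F} covers every attribute.
{B, F} is a candidate key since {B, F}⁺ = {A, B, C, D, E, F} covers every attribute.
No proper subset of any of these is a key, and no other minimal superkey exists.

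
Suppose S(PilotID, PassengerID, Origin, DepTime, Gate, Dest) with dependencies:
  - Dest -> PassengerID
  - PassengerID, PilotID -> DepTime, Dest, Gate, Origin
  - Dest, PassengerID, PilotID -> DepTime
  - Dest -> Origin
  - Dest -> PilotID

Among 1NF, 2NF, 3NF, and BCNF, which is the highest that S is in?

BCNF

Candidate keys: {Dest}, {PassengerID, PilotID}. Prime attributes: {Dest, PassengerID, PilotID}.
The left-hand side of every FD is a superkey, so BCNF is satisfied.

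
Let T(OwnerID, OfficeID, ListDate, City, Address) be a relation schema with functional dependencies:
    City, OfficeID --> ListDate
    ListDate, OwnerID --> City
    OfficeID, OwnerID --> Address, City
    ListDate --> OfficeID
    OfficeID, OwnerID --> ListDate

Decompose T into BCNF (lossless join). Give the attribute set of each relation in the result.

{Address, City, OfficeID, OwnerID}; {City, ListDate}; {ListDate, OfficeID}

Candidate keys of the original relation: {ListDate, OwnerID}, {OfficeID, OwnerID}.
Within {Address, City, ListDate, OfficeID, OwnerID}: {City, OfficeID}⁺ ∩ {Address, City, ListDate, OfficeID, OwnerID} = {City, ListDate, OfficeID}, not the whole set, so City, OfficeID --> ListDate violates BCNF; decompose into {City, ListDate, OfficeID} and {Address, City, OfficeID, OwnerID}.
Within {City, ListDate, OfficeID}: {ListDate}⁺ ∩ {City, ListDate, OfficeID} = {ListDate, OfficeID}, not the whole set, so ListDate --> OfficeID violates BCNF; decompose into {ListDate, OfficeID} and {City, ListDate}.
{ListDate, OfficeID}: every determinant is a superkey — BCNF.
{City, ListDate}: every determinant is a superkey — BCNF.
{Address, City, OfficeID, OwnerID}: every determinant is a superkey — BCNF.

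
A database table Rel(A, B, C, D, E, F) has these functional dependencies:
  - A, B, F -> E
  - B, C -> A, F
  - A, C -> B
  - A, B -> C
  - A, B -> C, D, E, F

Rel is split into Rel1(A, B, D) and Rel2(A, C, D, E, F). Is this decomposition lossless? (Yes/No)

Rel1 ∩ Rel2 = {A, D}; its closure under F is {A, D}.
Neither Rel1 nor Rel2 is contained in that closure, so the decomposition is lossy.

No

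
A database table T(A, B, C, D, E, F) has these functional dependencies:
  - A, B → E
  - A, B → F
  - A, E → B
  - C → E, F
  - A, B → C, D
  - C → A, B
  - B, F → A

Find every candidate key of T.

{C} is a candidate key since {C}⁺ = {A, B, C, D, E, F} covers every attribute.
{A, B} is a candidate key since {A, B}⁺ = {A, B, C, D, E, F} covers every attribute.
{A, E} is a candidate key since {A, E}⁺ = {A, B, C, D, E, F} covers every attribute.
{B, F} is a candidate key since {B, F}⁺ = {A, B, C, D, E, F} covers every attribute.
These are minimal and exhaustive — every other superkey contains one of them.

{A, B}, {A, E}, {B, F}, {C}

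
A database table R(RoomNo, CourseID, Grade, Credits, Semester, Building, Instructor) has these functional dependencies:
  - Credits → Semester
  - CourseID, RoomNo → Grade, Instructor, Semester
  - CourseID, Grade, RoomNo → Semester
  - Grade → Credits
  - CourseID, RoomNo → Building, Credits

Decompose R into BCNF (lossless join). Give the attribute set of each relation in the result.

{Building, CourseID, Grade, Instructor, RoomNo}; {Credits, Grade}; {Credits, Semester}

Candidate key of the original relation: {CourseID, RoomNo}.
{Building, CourseID, Credits, Grade, Instructor, RoomNo, Semester}: {Credits} determines {Credits, Semester} here but is not a superkey — split on Credits → Semester, giving {Credits, Semester} and {Building, CourseID, Credits, Grade, Instructor, RoomNo}.
{Credits, Semester} has no BCNF violation.
{Building, CourseID, Credits, Grade, Instructor, RoomNo}: {Grade} determines {Credits, Grade} here but is not a superkey — split on Grade → Credits, giving {Credits, Grade} and {Building, CourseID, Grade, Instructor, RoomNo}.
{Credits, Grade} has no BCNF violation.
{Building, CourseID, Grade, Instructor, RoomNo} has no BCNF violation.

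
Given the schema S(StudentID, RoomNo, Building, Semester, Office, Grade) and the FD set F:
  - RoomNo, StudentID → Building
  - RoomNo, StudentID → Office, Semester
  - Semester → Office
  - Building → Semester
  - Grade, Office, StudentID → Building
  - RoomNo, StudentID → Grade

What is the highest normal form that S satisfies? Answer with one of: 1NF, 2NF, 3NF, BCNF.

2NF

Candidate key: {RoomNo, StudentID}. Prime attributes: {RoomNo, StudentID}.
Semester → Office breaks BCNF: {Semester}⁺ = {Office, Semester}, so {Semester} is not a superkey.
Semester → Office has non-prime {Office} on the right and a non-superkey on the left, so 3NF fails.
No proper subset of a key has a non-prime attribute in its closure, so there is no partial dependency; 2NF holds.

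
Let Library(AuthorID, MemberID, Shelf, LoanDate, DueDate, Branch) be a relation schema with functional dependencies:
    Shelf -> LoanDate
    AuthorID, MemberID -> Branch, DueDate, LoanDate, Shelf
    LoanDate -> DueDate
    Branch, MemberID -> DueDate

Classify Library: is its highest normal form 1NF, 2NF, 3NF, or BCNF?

2NF

Candidate key: {AuthorID, MemberID}. Prime attributes: {AuthorID, MemberID}.
For Shelf -> LoanDate we have {Shelf}⁺ = {DueDate, LoanDate, Shelf}; {Shelf} is not a superkey, so BCNF fails.
Shelf -> LoanDate determines the non-prime attribute {LoanDate} from a non-superkey — 3NF is violated.
No proper subset of a key has a non-prime attribute in its closure, so there is no partial dependency; 2NF holds.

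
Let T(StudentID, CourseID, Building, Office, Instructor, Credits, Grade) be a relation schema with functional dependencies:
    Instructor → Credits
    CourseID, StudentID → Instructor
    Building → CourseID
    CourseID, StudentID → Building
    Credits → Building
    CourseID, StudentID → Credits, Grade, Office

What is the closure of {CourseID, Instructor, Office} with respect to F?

{Building, CourseID, Credits, Instructor, Office}

Start with {CourseID, Instructor, Office}.
Instructor → Credits applies; add {Credits} → now {CourseID, Credits, Instructor, Office}.
Credits → Building applies; add {Building} → now {Building, CourseID, Credits, Instructor, Office}.
No further FD applies.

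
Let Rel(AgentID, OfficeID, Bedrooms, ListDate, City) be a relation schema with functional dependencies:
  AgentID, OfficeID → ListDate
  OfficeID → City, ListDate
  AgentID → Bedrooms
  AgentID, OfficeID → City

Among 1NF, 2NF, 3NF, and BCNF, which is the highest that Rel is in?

1NF

Candidate key: {AgentID, OfficeID}. Prime attributes: {AgentID, OfficeID}.
OfficeID → City, ListDate breaks BCNF: {OfficeID}⁺ = {City, ListDate, OfficeID}, so {OfficeID} is not a superkey.
Because {City, ListDate} are non-prime and the left side of OfficeID → City, ListDate is not a superkey, the relation is not in 3NF.
{AgentID} is a proper subset of the key {AgentID, OfficeID}, and {AgentID}⁺ contains the non-prime attribute {Bedrooms} — a partial dependency, so 2NF is violated.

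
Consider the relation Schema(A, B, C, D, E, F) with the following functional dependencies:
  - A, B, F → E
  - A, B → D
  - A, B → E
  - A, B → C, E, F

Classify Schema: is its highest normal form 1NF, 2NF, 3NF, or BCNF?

Candidate key: {A, B}. Prime attributes: {A, B}.
Each dependency's left side is a superkey — BCNF holds.

BCNF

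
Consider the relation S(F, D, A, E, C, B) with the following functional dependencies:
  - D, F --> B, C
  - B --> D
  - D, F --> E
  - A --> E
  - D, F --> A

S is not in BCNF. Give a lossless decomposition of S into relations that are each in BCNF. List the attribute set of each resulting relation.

Candidate keys of the original relation: {B, F}, {D, F}.
Within {A, B, C, D, E, F}: {B}⁺ ∩ {A, B, C, D, E, F} = {B, D}, not the whole set, so B --> D violates BCNF; decompose into {B, D} and {A, B, C, E, F}.
{B, D} has no BCNF violation.
Within {A, B, C, E, F}: {A}⁺ ∩ {A, B, C, E, F} = {A, E}, not the whole set, so A --> E violates BCNF; decompose into {A, E} and {A, B, C, F}.
{A, E} has no BCNF violation.
{A, B, C, F} has no BCNF violation.

{A, B, C, F}; {A, E}; {B, D}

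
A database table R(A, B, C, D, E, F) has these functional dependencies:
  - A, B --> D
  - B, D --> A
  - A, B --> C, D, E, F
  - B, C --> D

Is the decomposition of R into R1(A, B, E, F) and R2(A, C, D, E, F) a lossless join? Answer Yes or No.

Common attributes: {A, E, F}; their closure is {A, E, F}.
R1 ⊄ {A, E, F} and R2 ⊄ {A, E, F}, so the split is lossy.

No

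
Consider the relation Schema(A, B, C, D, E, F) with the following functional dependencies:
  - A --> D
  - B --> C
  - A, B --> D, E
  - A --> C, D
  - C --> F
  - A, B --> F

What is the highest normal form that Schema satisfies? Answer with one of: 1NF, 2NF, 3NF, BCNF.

1NF

Candidate key: {A, B}. Prime attributes: {A, B}.
A --> D: {A}⁺ = {A, C, D, F}, which is not all of the attributes, so the left side is not a superkey — BCNF is violated.
A --> D has non-prime {D} on the right and a non-superkey on the left, so 3NF fails.
The proper key subset {A} of {A, B} determines non-prime {C, D, F}, so the relation is not even in 2NF.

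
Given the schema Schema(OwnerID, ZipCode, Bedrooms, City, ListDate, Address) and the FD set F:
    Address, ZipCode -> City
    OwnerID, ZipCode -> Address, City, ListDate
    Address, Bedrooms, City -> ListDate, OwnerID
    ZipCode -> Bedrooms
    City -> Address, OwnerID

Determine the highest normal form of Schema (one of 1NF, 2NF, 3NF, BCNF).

1NF

Candidate keys: {Address, ZipCode}, {City, ZipCode}, {OwnerID, ZipCode}. Prime attributes: {Address, City, OwnerID, ZipCode}.
Address, Bedrooms, City -> ListDate, OwnerID breaks BCNF: {Address, Bedrooms, City}⁺ = {Address, Bedrooms, City, ListDate, OwnerID}, so {Address, Bedrooms, City} is not a superkey.
Because {ListDate} is non-prime and the left side of Address, Bedrooms, City -> ListDate, OwnerID is not a superkey, the relation is not in 3NF.
{ZipCode} is a proper subset of the key {Address, ZipCode}, and {ZipCode}⁺ contains the non-prime attribute {Bedrooms} — a partial dependency, so 2NF is violated.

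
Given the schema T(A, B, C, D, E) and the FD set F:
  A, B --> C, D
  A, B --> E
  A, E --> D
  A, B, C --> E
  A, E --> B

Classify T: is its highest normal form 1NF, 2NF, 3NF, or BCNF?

Candidate keys: {A, B}, {A, E}. Prime attributes: {A, B, E}.
The left-hand side of every FD is a superkey, so BCNF is satisfied.

BCNF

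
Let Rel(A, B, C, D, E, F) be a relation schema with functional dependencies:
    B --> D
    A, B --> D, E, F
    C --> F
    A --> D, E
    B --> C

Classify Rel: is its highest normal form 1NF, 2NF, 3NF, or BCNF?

1NF

Candidate key: {A, B}. Prime attributes: {A, B}.
B --> D: {B}⁺ = {B, C, D, F}, which is not all of the attributes, so the left side is not a superkey — BCNF is violated.
Because {D} is non-prime and the left side of B --> D is not a superkey, the relation is not in 3NF.
{A} is a proper subset of the key {A, B}, and {A}⁺ contains the non-prime attributes {D, E} — a partial dependency, so 2NF is violated.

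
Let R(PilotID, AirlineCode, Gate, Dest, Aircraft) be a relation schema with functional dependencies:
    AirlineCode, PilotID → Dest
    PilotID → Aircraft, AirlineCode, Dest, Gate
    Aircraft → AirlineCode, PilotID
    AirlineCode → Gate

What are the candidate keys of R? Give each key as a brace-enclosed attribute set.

{Aircraft}⁺ = {Aircraft, AirlineCode, Dest, Gate, PilotID}, which is every attribute, so {Aircraft} is a candidate key.
{PilotID}⁺ = {Aircraft, AirlineCode, Dest, Gate, PilotID}, which is every attribute, so {PilotID} is a candidate key.
These are minimal and exhaustive — every other superkey contains one of them.

{Aircraft}, {PilotID}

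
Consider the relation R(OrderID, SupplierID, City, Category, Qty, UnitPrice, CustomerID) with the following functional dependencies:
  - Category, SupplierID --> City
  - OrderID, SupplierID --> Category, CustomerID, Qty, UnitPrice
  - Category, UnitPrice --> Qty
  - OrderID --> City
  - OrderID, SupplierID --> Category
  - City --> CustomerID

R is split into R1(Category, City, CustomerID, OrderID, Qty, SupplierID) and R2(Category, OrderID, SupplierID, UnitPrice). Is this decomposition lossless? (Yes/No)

R1 ∩ R2 = {Category, OrderID, SupplierID}; its closure under F is {Category, City, CustomerID, OrderID, Qty, SupplierID, UnitPrice}.
R1 is contained in that closure, so R1 ∩ R2 --> R1 holds and the join is lossless.

Yes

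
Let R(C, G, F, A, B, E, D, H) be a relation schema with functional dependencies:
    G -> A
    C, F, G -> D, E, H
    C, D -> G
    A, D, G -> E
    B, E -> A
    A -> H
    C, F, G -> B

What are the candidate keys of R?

No FD produces {C, F}, so they must be in every candidate key.
{C, D, F} is a candidate key since {C, D, F}⁺ = {A, B, C, D, E, F, G, H} covers every attribute.
{C, F, G} is a candidate key since {C, F, G}⁺ = {A, B, C, D, E, F, G, H} covers every attribute.
Any other superkey properly contains one of these, so there are no further candidate keys.

{C, D, F}, {C, F, G}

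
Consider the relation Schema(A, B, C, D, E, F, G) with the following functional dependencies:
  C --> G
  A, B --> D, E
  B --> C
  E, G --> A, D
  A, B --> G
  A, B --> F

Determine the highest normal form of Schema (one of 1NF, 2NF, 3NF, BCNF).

1NF

Candidate keys: {A, B}, {B, E}. Prime attributes: {A, B, E}.
C --> G: {C}⁺ = {C, G}, which is not all of the attributes, so the left side is not a superkey — BCNF is violated.
C --> G has non-prime {G} on the right and a non-superkey on the left, so 3NF fails.
The proper key subset {B} of {A, B} determines non-prime {C, G}, so the relation is not even in 2NF.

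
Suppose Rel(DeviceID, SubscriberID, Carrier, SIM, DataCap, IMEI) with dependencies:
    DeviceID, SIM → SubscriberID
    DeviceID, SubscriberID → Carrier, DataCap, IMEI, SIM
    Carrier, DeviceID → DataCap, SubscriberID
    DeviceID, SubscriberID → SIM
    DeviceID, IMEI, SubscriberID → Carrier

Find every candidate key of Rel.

{Carrier, DeviceID}, {DeviceID, SIM}, {DeviceID, SubscriberID}

{DeviceID} never appears on the right of any FD, so every key must include it.
{Carrier, DeviceID}⁺ = {Carrier, DataCap, DeviceID, IMEI, SIM, SubscriberID}, which is every attribute, so {Carrier, DeviceID} is a candidate key.
{DeviceID, SIM}⁺ = {Carrier, DataCap, DeviceID, IMEI, SIM, SubscriberID}, which is every attribute, so {DeviceID, SIM} is a candidate key.
{DeviceID, SubscriberID}⁺ = {Carrier, DataCap, DeviceID, IMEI, SIM, SubscriberID}, which is every attribute, so {DeviceID, SubscriberID} is a candidate key.
These are minimal and exhaustive — every other superkey contains one of them.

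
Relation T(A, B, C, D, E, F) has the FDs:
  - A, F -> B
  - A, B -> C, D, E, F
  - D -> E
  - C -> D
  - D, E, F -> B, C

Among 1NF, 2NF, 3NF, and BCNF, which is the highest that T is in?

Candidate keys: {A, B}, {A, F}. Prime attributes: {A, B, F}.
D -> E: {D}⁺ = {D, E}, which is not all of the attributes, so the left side is not a superkey — BCNF is violated.
D -> E determines the non-prime attribute {E} from a non-superkey — 3NF is violated.
No proper subset of a key has a non-prime attribute in its closure, so there is no partial dependency; 2NF holds.

2NF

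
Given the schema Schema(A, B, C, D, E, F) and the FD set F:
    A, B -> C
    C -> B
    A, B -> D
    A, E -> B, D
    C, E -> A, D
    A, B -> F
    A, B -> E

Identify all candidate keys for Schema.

{A, B}⁺ = {A, B, C, D, E, F} — all of the relation — so {A, B} is a candidate key.
{A, C}⁺ = {A, B, C, D, E, F} — all of the relation — so {A, C} is a candidate key.
{A, E}⁺ = {A, B, C, D, E, F} — all of the relation — so {A, E} is a candidate key.
{C, E}⁺ = {A, B, C, D, E, F} — all of the relation — so {C, E} is a candidate key.
These are minimal and exhaustive — every other superkey contains one of them.

{A, B}, {A, C}, {A, E}, {C, E}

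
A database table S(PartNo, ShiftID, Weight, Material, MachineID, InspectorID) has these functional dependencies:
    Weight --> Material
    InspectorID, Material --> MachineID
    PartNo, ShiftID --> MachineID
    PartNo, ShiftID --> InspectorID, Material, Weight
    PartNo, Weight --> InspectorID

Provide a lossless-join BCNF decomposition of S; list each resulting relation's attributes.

Candidate key of the original relation: {PartNo, ShiftID}.
Within {InspectorID, MachineID, Material, PartNo, ShiftID, Weight}: {Weight}⁺ ∩ {InspectorID, MachineID, Material, PartNo, ShiftID, Weight} = {Material, Weight}, not the whole set, so Weight --> Material violates BCNF; decompose into {Material, Weight} and {InspectorID, MachineID, PartNo, ShiftID, Weight}.
{Material, Weight} has no BCNF violation.
Within {InspectorID, MachineID, PartNo, ShiftID, Weight}: {PartNo, Weight}⁺ ∩ {InspectorID, MachineID, PartNo, ShiftID, Weight} = {InspectorID, MachineID, PartNo, Weight}, not the whole set, so PartNo, Weight --> InspectorID, MachineID violates BCNF; decompose into {InspectorID, MachineID, PartNo, Weight} and {PartNo, ShiftID, Weight}.
Within {InspectorID, MachineID, PartNo, Weight}: {InspectorID, Weight}⁺ ∩ {InspectorID, MachineID, PartNo, Weight} = {InspectorID, MachineID, Weight}, not the whole set, so InspectorID, Weight --> MachineID violates BCNF; decompose into {InspectorID, MachineID, Weight} and {InspectorID, PartNo, Weight}.
{InspectorID, MachineID, Weight} has no BCNF violation.
{InspectorID, PartNo, Weight} has no BCNF violation.
{PartNo, ShiftID, Weight} has no BCNF violation.

{InspectorID, MachineID, Weight}; {InspectorID, PartNo, Weight}; {Material, Weight}; {PartNo, ShiftID, Weight}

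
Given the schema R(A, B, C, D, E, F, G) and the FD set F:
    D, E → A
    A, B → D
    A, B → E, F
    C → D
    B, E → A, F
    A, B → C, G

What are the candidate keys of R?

{A, B}, {B, E}

{B} never appears on the right of any FD, so every key must include it.
{A, B} is a candidate key since {A, B}⁺ = {A, B, C, D, E, F, G} covers every attribute.
{B, E} is a candidate key since {B, E}⁺ = {A, B, C, D, E, F, G} covers every attribute.
These are minimal and exhaustive — every other superkey contains one of them.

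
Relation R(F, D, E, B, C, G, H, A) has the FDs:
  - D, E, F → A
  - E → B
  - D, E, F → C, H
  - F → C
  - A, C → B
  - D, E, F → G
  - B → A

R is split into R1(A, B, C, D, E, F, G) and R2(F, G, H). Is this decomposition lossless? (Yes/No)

No

Common attributes: {F, G}; their closure is {C, F, G}.
Neither R1 nor R2 is contained in that closure, so the decomposition is lossy.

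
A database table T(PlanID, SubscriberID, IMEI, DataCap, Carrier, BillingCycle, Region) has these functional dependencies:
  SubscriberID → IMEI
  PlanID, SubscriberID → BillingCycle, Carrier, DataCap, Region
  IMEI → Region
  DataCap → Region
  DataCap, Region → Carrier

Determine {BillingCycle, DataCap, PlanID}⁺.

Start with {BillingCycle, DataCap, PlanID}.
DataCap → Region applies; add {Region} → now {BillingCycle, DataCap, PlanID, Region}.
DataCap, Region → Carrier applies; add {Carrier} → now {BillingCycle, Carrier, DataCap, PlanID, Region}.
No further FD applies.

{BillingCycle, Carrier, DataCap, PlanID, Region}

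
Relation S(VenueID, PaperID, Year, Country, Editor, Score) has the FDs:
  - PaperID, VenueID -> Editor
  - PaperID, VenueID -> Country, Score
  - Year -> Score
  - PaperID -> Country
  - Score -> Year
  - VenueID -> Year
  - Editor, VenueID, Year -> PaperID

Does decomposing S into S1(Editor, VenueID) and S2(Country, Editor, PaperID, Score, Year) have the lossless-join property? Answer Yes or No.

No

The shared attributes are {Editor} and {Editor}⁺ = {Editor}.
Neither S1 nor S2 is contained in that closure, so the decomposition is lossy.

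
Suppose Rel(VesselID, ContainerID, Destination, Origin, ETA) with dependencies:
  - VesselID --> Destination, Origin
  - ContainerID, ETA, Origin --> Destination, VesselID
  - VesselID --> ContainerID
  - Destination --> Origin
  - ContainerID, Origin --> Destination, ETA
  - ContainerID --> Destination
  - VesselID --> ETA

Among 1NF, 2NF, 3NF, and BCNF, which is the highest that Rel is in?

Candidate keys: {ContainerID}, {VesselID}. Prime attributes: {ContainerID, VesselID}.
For Destination --> Origin we have {Destination}⁺ = {Destination, Origin}; {Destination} is not a superkey, so BCNF fails.
Destination --> Origin determines the non-prime attribute {Origin} from a non-superkey — 3NF is violated.
With only single-attribute keys there can be no partial dependency, so 2NF holds.

2NF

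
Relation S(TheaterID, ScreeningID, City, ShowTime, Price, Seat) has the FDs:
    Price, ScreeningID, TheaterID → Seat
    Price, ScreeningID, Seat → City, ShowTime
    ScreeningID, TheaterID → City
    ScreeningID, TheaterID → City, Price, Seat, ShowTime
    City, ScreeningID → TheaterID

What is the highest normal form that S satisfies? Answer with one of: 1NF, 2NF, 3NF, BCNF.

Candidate keys: {City, ScreeningID}, {Price, ScreeningID, Seat}, {ScreeningID, TheaterID}. Prime attributes: {City, Price, ScreeningID, Seat, TheaterID}.
Every FD has a superkey on the left, so the relation is in BCNF.

BCNF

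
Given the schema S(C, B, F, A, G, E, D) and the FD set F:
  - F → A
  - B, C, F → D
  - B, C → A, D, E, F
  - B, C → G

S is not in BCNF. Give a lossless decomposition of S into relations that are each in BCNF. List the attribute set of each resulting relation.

Candidate key of the original relation: {B, C}.
{A, B, C, D, E, F, G}: {F} determines {A, F} here but is not a superkey — split on F → A, giving {A, F} and {B, C, D, E, F, G}.
{A, F} is in BCNF.
{B, C, D, E, F, G} is in BCNF.

{A, F}; {B, C, D, E, F, G}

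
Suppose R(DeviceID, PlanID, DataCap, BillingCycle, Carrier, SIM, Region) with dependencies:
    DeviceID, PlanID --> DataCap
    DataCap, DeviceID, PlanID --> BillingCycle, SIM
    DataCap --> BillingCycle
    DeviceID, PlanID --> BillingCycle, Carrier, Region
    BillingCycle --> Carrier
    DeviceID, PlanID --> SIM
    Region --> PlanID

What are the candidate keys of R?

{DeviceID, PlanID}, {DeviceID, Region}

No FD produces {DeviceID}, so it must be in every candidate key.
{DeviceID, PlanID}⁺ = {BillingCycle, Carrier, DataCap, DeviceID, PlanID, Region, SIM}, which is every attribute, so {DeviceID, PlanID} is a candidate key.
{DeviceID, Region}⁺ = {BillingCycle, Carrier, DataCap, DeviceID, PlanID, Region, SIM}, which is every attribute, so {DeviceID, Region} is a candidate key.
Any other superkey properly contains one of these, so there are no further candidate keys.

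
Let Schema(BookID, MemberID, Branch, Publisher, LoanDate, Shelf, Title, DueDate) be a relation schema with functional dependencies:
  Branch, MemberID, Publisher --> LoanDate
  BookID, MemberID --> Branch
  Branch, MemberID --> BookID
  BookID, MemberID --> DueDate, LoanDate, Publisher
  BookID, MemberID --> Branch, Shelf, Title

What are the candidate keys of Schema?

{BookID, MemberID}, {Branch, MemberID}

No FD produces {MemberID}, so it must be in every candidate key.
{BookID, MemberID}⁺ = {BookID, Branch, DueDate, LoanDate, MemberID, Publisher, Shelf, Title}, which is every attribute, so {BookID, MemberID} is a candidate key.
{Branch, MemberID}⁺ = {BookID, Branch, DueDate, LoanDate, MemberID, Publisher, Shelf, Title}, which is every attribute, so {Branch, MemberID} is a candidate key.
Any other superkey properly contains one of these, so there are no further candidate keys.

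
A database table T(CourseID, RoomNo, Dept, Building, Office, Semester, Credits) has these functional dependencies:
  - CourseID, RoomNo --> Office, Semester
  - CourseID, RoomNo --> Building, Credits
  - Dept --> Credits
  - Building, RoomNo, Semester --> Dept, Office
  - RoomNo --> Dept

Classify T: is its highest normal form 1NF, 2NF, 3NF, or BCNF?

1NF

Candidate key: {CourseID, RoomNo}. Prime attributes: {CourseID, RoomNo}.
Dept --> Credits: {Dept}⁺ = {Credits, Dept}, which is not all of the attributes, so the left side is not a superkey — BCNF is violated.
Dept --> Credits determines the non-prime attribute {Credits} from a non-superkey — 3NF is violated.
The proper key subset {RoomNo} of {CourseID, RoomNo} determines non-prime {Credits, Dept}, so the relation is not even in 2NF.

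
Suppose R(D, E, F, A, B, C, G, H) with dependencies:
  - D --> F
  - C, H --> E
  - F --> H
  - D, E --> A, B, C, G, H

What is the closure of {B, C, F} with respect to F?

{B, C, E, F, H}

Start with {B, C, F}.
F --> H applies; add {H} → now {B, C, F, H}.
C, H --> E applies; add {E} → now {B, C, E, F, H}.
No further FD applies.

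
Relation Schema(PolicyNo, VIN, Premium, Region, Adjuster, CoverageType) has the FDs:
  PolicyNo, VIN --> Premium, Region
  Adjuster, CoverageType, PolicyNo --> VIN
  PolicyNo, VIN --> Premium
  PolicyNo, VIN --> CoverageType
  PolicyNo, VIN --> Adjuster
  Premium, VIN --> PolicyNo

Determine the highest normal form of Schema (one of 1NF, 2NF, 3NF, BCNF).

BCNF

Candidate keys: {Adjuster, CoverageType, PolicyNo}, {PolicyNo, VIN}, {Premium, VIN}. Prime attributes: {Adjuster, CoverageType, PolicyNo, Premium, VIN}.
The left-hand side of every FD is a superkey, so BCNF is satisfied.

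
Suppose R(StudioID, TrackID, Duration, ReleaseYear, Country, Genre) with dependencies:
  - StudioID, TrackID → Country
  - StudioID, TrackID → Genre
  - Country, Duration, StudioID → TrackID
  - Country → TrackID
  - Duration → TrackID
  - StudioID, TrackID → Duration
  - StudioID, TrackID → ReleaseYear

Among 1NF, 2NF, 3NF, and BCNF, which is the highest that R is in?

Candidate keys: {Country, StudioID}, {Duration, StudioID}, {StudioID, TrackID}. Prime attributes: {Country, Duration, StudioID, TrackID}.
For Country → TrackID we have {Country}⁺ = {Country, TrackID}; {Country} is not a superkey, so BCNF fails.
Its right-hand attributes {TrackID} are all prime, as are those of every other non-superkey FD — the relation is in 3NF.

3NF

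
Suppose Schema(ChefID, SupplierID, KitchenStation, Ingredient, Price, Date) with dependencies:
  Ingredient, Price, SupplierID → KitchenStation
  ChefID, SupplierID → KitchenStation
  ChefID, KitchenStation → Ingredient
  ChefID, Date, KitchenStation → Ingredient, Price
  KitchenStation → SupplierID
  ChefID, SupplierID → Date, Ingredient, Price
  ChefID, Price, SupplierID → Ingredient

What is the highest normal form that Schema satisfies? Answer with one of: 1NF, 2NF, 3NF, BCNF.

Candidate keys: {ChefID, KitchenStation}, {ChefID, SupplierID}. Prime attributes: {ChefID, KitchenStation, SupplierID}.
For Ingredient, Price, SupplierID → KitchenStation we have {Ingredient, Price, SupplierID}⁺ = {Ingredient, KitchenStation, Price, SupplierID}; {Ingredient, Price, SupplierID} is not a superkey, so BCNF fails.
But every attribute on its right side ({KitchenStation}) is prime, and the same holds for every other non-superkey FD, so 3NF still holds.

3NF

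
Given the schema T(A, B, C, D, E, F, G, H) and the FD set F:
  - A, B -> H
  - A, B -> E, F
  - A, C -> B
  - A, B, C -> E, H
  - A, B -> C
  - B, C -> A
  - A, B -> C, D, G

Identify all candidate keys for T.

{A, B}⁺ = {A, B, C, D, E, F, G, H}, which is every attribute, so {A, B} is a candidate key.
{A, C}⁺ = {A, B, C, D, E, F, G, H}, which is every attribute, so {A, C} is a candidate key.
{B, C}⁺ = {A, B, C, D, E, F, G, H}, which is every attribute, so {B, C} is a candidate key.
Any other superkey properly contains one of these, so there are no further candidate keys.

{A, B}, {A, C}, {B, C}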